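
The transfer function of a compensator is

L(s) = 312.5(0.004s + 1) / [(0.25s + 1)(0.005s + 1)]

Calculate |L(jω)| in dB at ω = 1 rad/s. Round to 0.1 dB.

49.6 dB

At ω = 1 rad/s:
zero (1 + j1·0.004) = 1 + j0.004 → |·| ≈ 1, ∠ ≈ 0.23°
pole (1 + j1·0.25) = 1 + j0.25 → |·| ≈ 1.0308, ∠ ≈ 14.04°
pole (1 + j1·0.005) = 1 + j0.005 → |·| ≈ 1, ∠ ≈ 0.29°
|L| = 312.5 · 1 / (1.0308 · 1) ≈ 303.16
Gain = 20 log₁₀(303.16) ≈ 49.63 dB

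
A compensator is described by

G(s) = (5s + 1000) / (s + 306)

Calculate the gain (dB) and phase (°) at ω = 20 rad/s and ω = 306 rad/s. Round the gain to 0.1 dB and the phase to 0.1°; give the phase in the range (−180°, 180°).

ω = 20: 10.3 dB, 2.0°; ω = 306: 12.5 dB, 11.8°

Substitute s = j20:
Numerator: 5(j20) + 1000 = 1000 + j100
Denominator: (j20) + 306 = 306 + j20
|N| = √(1000² + 100²) ≈ 1005, ∠N ≈ 5.71°
|D| = √(306² + 20²) ≈ 306.65, ∠D ≈ 3.74°
|G| = 1005 / 306.65 ≈ 3.2774
Gain = 20 log₁₀(3.2774) ≈ 10.31 dB
∠G = 5.71° − 3.74° = 1.97°

Substitute s = j306:
Numerator: 5(j306) + 1000 = 1000 + j1530
Denominator: (j306) + 306 = 306 + j306
|N| = √(1000² + 1530²) ≈ 1827.8, ∠N ≈ 56.83°
|D| = √(306² + 306²) ≈ 432.75, ∠D ≈ 45.00°
|G| = 1827.8 / 432.75 ≈ 4.2237
Gain = 20 log₁₀(4.2237) ≈ 12.51 dB
∠G = 56.83° − 45.00° = 11.83°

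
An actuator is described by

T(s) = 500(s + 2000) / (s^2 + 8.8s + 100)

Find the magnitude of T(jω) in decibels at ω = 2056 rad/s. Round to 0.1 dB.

At s = jω = j2056:
zero (s+2000): 2000 + j2056 → |·| = √(2000²+2056²) = √8227136 ≈ 2868.3, ∠ = arctan(2056/2000) ≈ 45.79°
quadratic: (j2056)² + 8.8·j2056 + 100 = -4227036 + j18092.8 → |·| ≈ 4.2271e+06, ∠ ≈ 179.75°
|T| = 500 · 2868.3 / 4.2271e+06 ≈ 0.33928
Gain = 20 log₁₀(0.33928) ≈ -9.39 dB

-9.4 dB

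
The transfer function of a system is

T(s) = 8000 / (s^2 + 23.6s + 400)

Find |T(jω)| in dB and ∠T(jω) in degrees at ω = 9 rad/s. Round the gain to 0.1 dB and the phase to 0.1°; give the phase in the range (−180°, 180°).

At s = jω = j9:
quadratic: (j9)² + 23.6·j9 + 400 = 319 + j212.4 → |·| ≈ 383.24, ∠ ≈ 33.66°
|T| = 8000 / 383.24 ≈ 20.875
Gain = 20 log₁₀(20.875) ≈ 26.39 dB
∠T = 0.00° − 33.66° = -33.66°

26.4 dB, -33.7°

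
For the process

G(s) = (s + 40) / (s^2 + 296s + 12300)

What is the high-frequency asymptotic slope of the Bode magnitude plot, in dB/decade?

-20 dB/decade

Each pole contributes −20 dB/decade at high frequency; each zero contributes +20 dB/decade.
Net: 1 zero(s) − 2 pole(s) → -20 dB/decade.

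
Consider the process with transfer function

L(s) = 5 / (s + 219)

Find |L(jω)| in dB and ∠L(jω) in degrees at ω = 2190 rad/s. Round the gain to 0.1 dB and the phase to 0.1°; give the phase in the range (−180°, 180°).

-52.9 dB, -84.3°

Substitute s = j2190:
Numerator: 5 = 5 + j0
Denominator: (j2190) + 219 = 219 + j2190
|N| = √(5² + 0²) ≈ 5, ∠N ≈ 0.00°
|D| = √(219² + 2190²) ≈ 2200.9, ∠D ≈ 84.29°
|L| = 5 / 2200.9 ≈ 0.0022718
Gain = 20 log₁₀(0.0022718) ≈ -52.87 dB
∠L = 0.00° − 84.29° = -84.29°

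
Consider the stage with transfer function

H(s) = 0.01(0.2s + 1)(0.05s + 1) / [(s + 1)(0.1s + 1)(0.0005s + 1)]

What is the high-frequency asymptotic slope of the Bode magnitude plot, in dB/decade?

-20 dB/decade

Each pole contributes −20 dB/decade at high frequency; each zero contributes +20 dB/decade.
Net: 2 zero(s) − 3 pole(s) → -20 dB/decade.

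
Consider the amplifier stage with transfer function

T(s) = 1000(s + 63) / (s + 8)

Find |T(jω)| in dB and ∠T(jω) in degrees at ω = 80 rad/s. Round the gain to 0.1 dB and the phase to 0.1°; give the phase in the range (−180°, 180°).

At s = jω = j80:
zero (s+63): 63 + j80 → |·| = √(63²+80²) = √10369 ≈ 101.83, ∠ = arctan(80/63) ≈ 51.78°
pole (s+8): 8 + j80 → |·| = √(8²+80²) = √6464 ≈ 80.399, ∠ = arctan(80/8) ≈ 84.29°
|T| = 1000 · 101.83 / 80.399 ≈ 1266.6
Gain = 20 log₁₀(1266.6) ≈ 62.05 dB
∠T = 51.78° − 84.29° = -32.51°

62.1 dB, -32.5°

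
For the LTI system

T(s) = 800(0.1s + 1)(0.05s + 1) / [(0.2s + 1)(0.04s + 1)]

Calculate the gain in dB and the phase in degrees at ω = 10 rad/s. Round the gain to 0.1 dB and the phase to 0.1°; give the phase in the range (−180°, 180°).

54.4 dB, -13.7°

At ω = 10 rad/s:
zero (1 + j10·0.1) = 1 + j1 → |·| ≈ 1.4142, ∠ ≈ 45.00°
zero (1 + j10·0.05) = 1 + j0.5 → |·| ≈ 1.118, ∠ ≈ 26.57°
pole (1 + j10·0.2) = 1 + j2 → |·| ≈ 2.2361, ∠ ≈ 63.43°
pole (1 + j10·0.04) = 1 + j0.4 → |·| ≈ 1.077, ∠ ≈ 21.80°
|T| = 800 · 1.4142 · 1.118 / (2.2361 · 1.077) ≈ 525.21
Gain = 20 log₁₀(525.21) ≈ 54.41 dB
∠T = (45.00° + 26.57°) − (63.43° + 21.80°) = -13.66°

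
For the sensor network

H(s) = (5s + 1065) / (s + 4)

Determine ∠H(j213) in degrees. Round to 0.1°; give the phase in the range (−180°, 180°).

-43.9°

Substitute s = j213:
Numerator: 5(j213) + 1065 = 1065 + j1065
Denominator: (j213) + 4 = 4 + j213
|N| = √(1065² + 1065²) ≈ 1506.1, ∠N ≈ 45.00°
|D| = √(4² + 213²) ≈ 213.04, ∠D ≈ 88.92°
∠H = 45.00° − 88.92° = -43.92°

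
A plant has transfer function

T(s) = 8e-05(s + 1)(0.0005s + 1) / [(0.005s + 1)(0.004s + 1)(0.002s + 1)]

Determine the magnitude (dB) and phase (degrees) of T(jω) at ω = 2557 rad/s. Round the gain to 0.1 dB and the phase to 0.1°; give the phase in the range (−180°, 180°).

At ω = 2557 rad/s:
zero (1 + j2557·1) = 1 + j2557 → |·| ≈ 2557, ∠ ≈ 89.98°
zero (1 + j2557·0.0005) = 1 + j1.2785 → |·| ≈ 1.6231, ∠ ≈ 51.97°
pole (1 + j2557·0.005) = 1 + j12.785 → |·| ≈ 12.824, ∠ ≈ 85.53°
pole (1 + j2557·0.004) = 1 + j10.228 → |·| ≈ 10.277, ∠ ≈ 84.42°
pole (1 + j2557·0.002) = 1 + j5.114 → |·| ≈ 5.2109, ∠ ≈ 78.94°
|T| = 8e-05 · 2557 · 1.6231 / (12.824 · 10.277 · 5.2109) ≈ 0.00048346
Gain = 20 log₁₀(0.00048346) ≈ -66.31 dB
∠T = (89.98° + 51.97°) − (85.53° + 84.42° + 78.94°) = -106.94°

-66.3 dB, -106.9°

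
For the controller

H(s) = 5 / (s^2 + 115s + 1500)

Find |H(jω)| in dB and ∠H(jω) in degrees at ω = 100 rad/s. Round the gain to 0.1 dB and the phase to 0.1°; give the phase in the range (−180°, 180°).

-69.1 dB, -126.5°

Substitute s = j100:
Numerator: 5 = 5 + j0
Denominator: (j100)^2 + 115(j100) + 1500 = -8500 + j11500
|N| = √(5² + 0²) ≈ 5, ∠N ≈ 0.00°
|D| = √(8500² + 11500²) ≈ 14300, ∠D ≈ 126.47°
|H| = 5 / 14300 ≈ 0.00034965
Gain = 20 log₁₀(0.00034965) ≈ -69.13 dB
∠H = 0.00° − 126.47° = -126.47°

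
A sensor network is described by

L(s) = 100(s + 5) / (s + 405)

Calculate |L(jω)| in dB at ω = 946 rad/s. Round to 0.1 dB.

39.3 dB

At s = jω = j946:
zero (s+5): 5 + j946 → |·| = √(5²+946²) = √894941 ≈ 946.01, ∠ = arctan(946/5) ≈ 89.70°
pole (s+405): 405 + j946 → |·| = √(405²+946²) = √1058941 ≈ 1029, ∠ = arctan(946/405) ≈ 66.82°
|L| = 100 · 946.01 / 1029 ≈ 91.935
Gain = 20 log₁₀(91.935) ≈ 39.27 dB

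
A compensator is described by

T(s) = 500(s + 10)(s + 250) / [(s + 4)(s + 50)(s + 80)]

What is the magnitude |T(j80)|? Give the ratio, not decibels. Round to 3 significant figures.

At s = jω = j80:
zero (s+10): 10 + j80 → |·| = √(10²+80²) = √6500 ≈ 80.623, ∠ = arctan(80/10) ≈ 82.87°
zero (s+250): 250 + j80 → |·| = √(250²+80²) = √68900 ≈ 262.49, ∠ = arctan(80/250) ≈ 17.74°
pole (s+4): 4 + j80 → |·| = √(4²+80²) = √6416 ≈ 80.1, ∠ = arctan(80/4) ≈ 87.14°
pole (s+50): 50 + j80 → |·| = √(50²+80²) = √8900 ≈ 94.34, ∠ = arctan(80/50) ≈ 57.99°
pole (s+80): 80 + j80 → |·| = √(80²+80²) = √12800 ≈ 113.14, ∠ = arctan(80/80) ≈ 45.00°
|T| = 500 · 21163 / 8.5496e+05 ≈ 12.377

12.4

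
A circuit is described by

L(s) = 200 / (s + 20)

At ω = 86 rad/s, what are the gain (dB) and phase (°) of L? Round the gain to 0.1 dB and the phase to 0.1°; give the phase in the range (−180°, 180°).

At s = jω = j86:
pole (s+20): 20 + j86 → |·| = √(20²+86²) = √7796 ≈ 88.295, ∠ = arctan(86/20) ≈ 76.91°
|L| = 200 / 88.295 ≈ 2.2651
Gain = 20 log₁₀(2.2651) ≈ 7.10 dB
∠L = 0.00° − 76.91° = -76.91°

7.1 dB, -76.9°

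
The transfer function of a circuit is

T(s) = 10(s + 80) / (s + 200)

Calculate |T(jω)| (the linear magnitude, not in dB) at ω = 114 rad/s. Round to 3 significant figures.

At s = jω = j114:
zero (s+80): 80 + j114 → |·| = √(80²+114²) = √19396 ≈ 139.27, ∠ = arctan(114/80) ≈ 54.94°
pole (s+200): 200 + j114 → |·| = √(200²+114²) = √52996 ≈ 230.21, ∠ = arctan(114/200) ≈ 29.68°
|T| = 10 · 139.27 / 230.21 ≈ 6.0497

6.05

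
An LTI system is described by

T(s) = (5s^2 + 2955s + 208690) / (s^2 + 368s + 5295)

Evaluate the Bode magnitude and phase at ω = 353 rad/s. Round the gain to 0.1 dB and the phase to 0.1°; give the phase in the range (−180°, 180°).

Substitute s = j353:
Numerator: 5(j353)^2 + 2955(j353) + 208690 = -414355 + j1043115
Denominator: (j353)^2 + 368(j353) + 5295 = -119314 + j129904
|N| = √(414355² + 1043115²) ≈ 1.1224e+06, ∠N ≈ 111.66°
|D| = √(119314² + 129904²) ≈ 1.7638e+05, ∠D ≈ 132.57°
|T| = 1.1224e+06 / 1.7638e+05 ≈ 6.3635
Gain = 20 log₁₀(6.3635) ≈ 16.07 dB
∠T = 111.66° − 132.57° = -20.91°

16.1 dB, -20.9°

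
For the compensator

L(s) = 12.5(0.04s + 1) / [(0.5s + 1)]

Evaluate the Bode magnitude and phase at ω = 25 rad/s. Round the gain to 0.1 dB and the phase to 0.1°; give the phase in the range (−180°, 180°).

At ω = 25 rad/s:
zero (1 + j25·0.04) = 1 + j1 → |·| ≈ 1.4142, ∠ ≈ 45.00°
pole (1 + j25·0.5) = 1 + j12.5 → |·| ≈ 12.54, ∠ ≈ 85.43°
|L| = 12.5 · 1.4142 / (12.54) ≈ 1.4097
Gain = 20 log₁₀(1.4097) ≈ 2.98 dB
∠L = (45.00°) − (85.43°) = -40.43°

3.0 dB, -40.4°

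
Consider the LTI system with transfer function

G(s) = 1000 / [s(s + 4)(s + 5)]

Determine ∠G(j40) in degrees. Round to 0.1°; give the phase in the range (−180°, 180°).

At s = jω = j40:
pole (s+4): 4 + j40 → |·| = √(4²+40²) = √1616 ≈ 40.2, ∠ = arctan(40/4) ≈ 84.29°
pole (s+5): 5 + j40 → |·| = √(5²+40²) = √1625 ≈ 40.311, ∠ = arctan(40/5) ≈ 82.87°
pole at origin: |s| = 40, ∠ = 90.00° (in denominator)
∠G = 0.00° − 257.16° = -257.16° ≡ 102.84° (principal value)

102.8°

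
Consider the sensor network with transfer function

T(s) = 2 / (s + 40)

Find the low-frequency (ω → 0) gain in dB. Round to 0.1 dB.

T(0) = 2 / (40) = 0.05
20 log₁₀(0.05) ≈ -26.02 dB

-26.0 dB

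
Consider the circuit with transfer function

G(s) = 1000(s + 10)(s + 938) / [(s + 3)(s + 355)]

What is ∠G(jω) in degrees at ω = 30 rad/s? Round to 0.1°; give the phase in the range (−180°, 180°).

At s = jω = j30:
zero (s+10): 10 + j30 → |·| = √(10²+30²) = √1000 ≈ 31.623, ∠ = arctan(30/10) ≈ 71.57°
zero (s+938): 938 + j30 → |·| = √(938²+30²) = √880744 ≈ 938.48, ∠ = arctan(30/938) ≈ 1.83°
pole (s+3): 3 + j30 → |·| = √(3²+30²) = √909 ≈ 30.15, ∠ = arctan(30/3) ≈ 84.29°
pole (s+355): 355 + j30 → |·| = √(355²+30²) = √126925 ≈ 356.27, ∠ = arctan(30/355) ≈ 4.83°
∠G = 73.40° − 89.12° = -15.72°

-15.7°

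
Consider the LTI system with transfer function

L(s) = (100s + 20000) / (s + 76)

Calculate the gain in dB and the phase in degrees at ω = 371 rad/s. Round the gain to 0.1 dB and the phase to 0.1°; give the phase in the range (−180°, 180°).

Substitute s = j371:
Numerator: 100(j371) + 20000 = 20000 + j37100
Denominator: (j371) + 76 = 76 + j371
|N| = √(20000² + 37100²) ≈ 42147, ∠N ≈ 61.67°
|D| = √(76² + 371²) ≈ 378.7, ∠D ≈ 78.42°
|L| = 42147 / 378.7 ≈ 111.29
Gain = 20 log₁₀(111.29) ≈ 40.93 dB
∠L = 61.67° − 78.42° = -16.75°

40.9 dB, -16.8°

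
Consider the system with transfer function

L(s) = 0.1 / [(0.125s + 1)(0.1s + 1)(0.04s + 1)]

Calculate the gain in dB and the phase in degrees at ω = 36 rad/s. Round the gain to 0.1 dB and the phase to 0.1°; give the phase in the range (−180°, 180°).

-49.6 dB, 152.8°

At ω = 36 rad/s:
pole (1 + j36·0.125) = 1 + j4.5 → |·| ≈ 4.6098, ∠ ≈ 77.47°
pole (1 + j36·0.1) = 1 + j3.6 → |·| ≈ 3.7363, ∠ ≈ 74.48°
pole (1 + j36·0.04) = 1 + j1.44 → |·| ≈ 1.7532, ∠ ≈ 55.22°
|L| = 0.1 · 1 / (4.6098 · 3.7363 · 1.7532) ≈ 0.0033117
Gain = 20 log₁₀(0.0033117) ≈ -49.60 dB
∠L = (0°) − (77.47° + 74.48° + 55.22°) = -207.17° ≡ 152.83° (principal value)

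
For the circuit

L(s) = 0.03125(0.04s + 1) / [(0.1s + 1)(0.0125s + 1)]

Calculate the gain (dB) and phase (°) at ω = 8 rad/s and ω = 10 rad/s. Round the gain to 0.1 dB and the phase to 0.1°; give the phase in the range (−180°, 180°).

ω = 8: -31.9 dB, -26.6°; ω = 10: -32.5 dB, -30.3°

At ω = 8 rad/s:
zero (1 + j8·0.04) = 1 + j0.32 → |·| ≈ 1.05, ∠ ≈ 17.74°
pole (1 + j8·0.1) = 1 + j0.8 → |·| ≈ 1.2806, ∠ ≈ 38.66°
pole (1 + j8·0.0125) = 1 + j0.1 → |·| ≈ 1.005, ∠ ≈ 5.71°
|L| = 0.03125 · 1.05 / (1.2806 · 1.005) ≈ 0.025495
Gain = 20 log₁₀(0.025495) ≈ -31.87 dB
∠L = (17.74°) − (38.66° + 5.71°) = -26.63°

At ω = 10 rad/s:
zero (1 + j10·0.04) = 1 + j0.4 → |·| ≈ 1.077, ∠ ≈ 21.80°
pole (1 + j10·0.1) = 1 + j1 → |·| ≈ 1.4142, ∠ ≈ 45.00°
pole (1 + j10·0.0125) = 1 + j0.125 → |·| ≈ 1.0078, ∠ ≈ 7.13°
|L| = 0.03125 · 1.077 / (1.4142 · 1.0078) ≈ 0.023615
Gain = 20 log₁₀(0.023615) ≈ -32.54 dB
∠L = (21.80°) − (45.00° + 7.13°) = -30.33°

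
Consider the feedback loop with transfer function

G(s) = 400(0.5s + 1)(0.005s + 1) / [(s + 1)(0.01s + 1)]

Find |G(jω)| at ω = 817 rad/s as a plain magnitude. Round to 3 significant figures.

At ω = 817 rad/s:
zero (1 + j817·0.5) = 1 + j408.5 → |·| ≈ 408.5, ∠ ≈ 89.86°
zero (1 + j817·0.005) = 1 + j4.085 → |·| ≈ 4.2056, ∠ ≈ 76.24°
pole (1 + j817·1) = 1 + j817 → |·| ≈ 817, ∠ ≈ 89.93°
pole (1 + j817·0.01) = 1 + j8.17 → |·| ≈ 8.231, ∠ ≈ 83.02°
|G| = 400 · 408.5 · 4.2056 / (817 · 8.231) ≈ 102.19

102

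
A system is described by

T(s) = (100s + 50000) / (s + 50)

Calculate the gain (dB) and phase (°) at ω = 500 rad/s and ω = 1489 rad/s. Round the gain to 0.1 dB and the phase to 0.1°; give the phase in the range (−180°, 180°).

ω = 500: 43.0 dB, -39.3°; ω = 1489: 40.5 dB, -16.6°

Substitute s = j500:
Numerator: 100(j500) + 50000 = 50000 + j50000
Denominator: (j500) + 50 = 50 + j500
|N| = √(50000² + 50000²) ≈ 70711, ∠N ≈ 45.00°
|D| = √(50² + 500²) ≈ 502.49, ∠D ≈ 84.29°
|T| = 70711 / 502.49 ≈ 140.72
Gain = 20 log₁₀(140.72) ≈ 42.97 dB
∠T = 45.00° − 84.29° = -39.29°

Substitute s = j1489:
Numerator: 100(j1489) + 50000 = 50000 + j148900
Denominator: (j1489) + 50 = 50 + j1489
|N| = √(50000² + 148900²) ≈ 1.5707e+05, ∠N ≈ 71.44°
|D| = √(50² + 1489²) ≈ 1489.8, ∠D ≈ 88.08°
|T| = 1.5707e+05 / 1489.8 ≈ 105.43
Gain = 20 log₁₀(105.43) ≈ 40.46 dB
∠T = 71.44° − 88.08° = -16.64°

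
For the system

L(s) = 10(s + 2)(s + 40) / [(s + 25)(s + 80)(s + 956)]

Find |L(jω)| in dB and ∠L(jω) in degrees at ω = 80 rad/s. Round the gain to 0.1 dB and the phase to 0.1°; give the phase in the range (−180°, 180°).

-42.1 dB, 29.6°

At s = jω = j80:
zero (s+2): 2 + j80 → |·| = √(2²+80²) = √6404 ≈ 80.025, ∠ = arctan(80/2) ≈ 88.57°
zero (s+40): 40 + j80 → |·| = √(40²+80²) = √8000 ≈ 89.443, ∠ = arctan(80/40) ≈ 63.43°
pole (s+25): 25 + j80 → |·| = √(25²+80²) = √7025 ≈ 83.815, ∠ = arctan(80/25) ≈ 72.65°
pole (s+80): 80 + j80 → |·| = √(80²+80²) = √12800 ≈ 113.14, ∠ = arctan(80/80) ≈ 45.00°
pole (s+956): 956 + j80 → |·| = √(956²+80²) = √920336 ≈ 959.34, ∠ = arctan(80/956) ≈ 4.78°
|L| = 10 · 7157.7 / 9.0973e+06 ≈ 0.0078679
Gain = 20 log₁₀(0.0078679) ≈ -42.08 dB
∠L = 152.00° − 122.43° = 29.57°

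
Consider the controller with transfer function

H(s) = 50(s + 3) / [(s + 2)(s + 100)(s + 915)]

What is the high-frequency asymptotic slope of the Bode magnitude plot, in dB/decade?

Each pole contributes −20 dB/decade at high frequency; each zero contributes +20 dB/decade.
Net: 1 zero(s) − 3 pole(s) → -40 dB/decade.

-40 dB/decade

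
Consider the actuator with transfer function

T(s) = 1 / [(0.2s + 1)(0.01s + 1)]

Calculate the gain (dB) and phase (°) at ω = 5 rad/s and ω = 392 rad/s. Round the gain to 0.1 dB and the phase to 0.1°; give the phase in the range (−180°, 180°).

At ω = 5 rad/s:
pole (1 + j5·0.2) = 1 + j1 → |·| ≈ 1.4142, ∠ ≈ 45.00°
pole (1 + j5·0.01) = 1 + j0.05 → |·| ≈ 1.0012, ∠ ≈ 2.86°
|T| = 1 · 1 / (1.4142 · 1.0012) ≈ 0.70627
Gain = 20 log₁₀(0.70627) ≈ -3.02 dB
∠T = (0°) − (45.00° + 2.86°) = -47.86°

At ω = 392 rad/s:
pole (1 + j392·0.2) = 1 + j78.4 → |·| ≈ 78.406, ∠ ≈ 89.27°
pole (1 + j392·0.01) = 1 + j3.92 → |·| ≈ 4.0455, ∠ ≈ 75.69°
|T| = 1 · 1 / (78.406 · 4.0455) ≈ 0.0031527
Gain = 20 log₁₀(0.0031527) ≈ -50.03 dB
∠T = (0°) − (89.27° + 75.69°) = -164.96°

ω = 5: -3.0 dB, -47.9°; ω = 392: -50.0 dB, -165.0°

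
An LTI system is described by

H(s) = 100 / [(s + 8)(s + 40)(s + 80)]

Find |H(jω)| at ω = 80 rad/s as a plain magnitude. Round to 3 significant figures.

0.000123

At s = jω = j80:
pole (s+8): 8 + j80 → |·| = √(8²+80²) = √6464 ≈ 80.399, ∠ = arctan(80/8) ≈ 84.29°
pole (s+40): 40 + j80 → |·| = √(40²+80²) = √8000 ≈ 89.443, ∠ = arctan(80/40) ≈ 63.43°
pole (s+80): 80 + j80 → |·| = √(80²+80²) = √12800 ≈ 113.14, ∠ = arctan(80/80) ≈ 45.00°
|H| = 100 / 8.136e+05 ≈ 0.00012291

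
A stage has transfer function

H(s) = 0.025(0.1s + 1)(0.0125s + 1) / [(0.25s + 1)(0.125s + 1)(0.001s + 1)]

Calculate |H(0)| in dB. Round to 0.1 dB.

H(0) = 0.025 · 1 / 1 = 0.025
20 log₁₀(0.025) ≈ -32.04 dB

-32.0 dB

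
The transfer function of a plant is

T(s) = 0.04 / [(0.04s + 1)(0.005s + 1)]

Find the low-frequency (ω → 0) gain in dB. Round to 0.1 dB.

-28.0 dB

T(0) = 0.04 · 1 / 1 = 0.04
20 log₁₀(0.04) ≈ -27.96 dB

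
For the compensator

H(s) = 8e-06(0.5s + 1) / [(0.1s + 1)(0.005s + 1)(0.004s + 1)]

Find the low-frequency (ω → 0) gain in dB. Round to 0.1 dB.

-101.9 dB

H(0) = 8e-06 · 1 / 1 = 8e-06
20 log₁₀(8e-06) ≈ -101.94 dB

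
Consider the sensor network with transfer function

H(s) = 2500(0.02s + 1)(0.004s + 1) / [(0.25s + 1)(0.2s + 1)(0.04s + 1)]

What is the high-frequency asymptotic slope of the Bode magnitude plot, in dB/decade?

-20 dB/decade

Each pole contributes −20 dB/decade at high frequency; each zero contributes +20 dB/decade.
Net: 2 zero(s) − 3 pole(s) → -20 dB/decade.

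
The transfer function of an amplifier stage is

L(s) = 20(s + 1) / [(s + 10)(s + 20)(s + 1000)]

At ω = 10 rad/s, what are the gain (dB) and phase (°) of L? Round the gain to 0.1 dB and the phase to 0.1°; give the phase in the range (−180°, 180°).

-63.9 dB, 12.2°

At s = jω = j10:
zero (s+1): 1 + j10 → |·| = √(1²+10²) = √101 ≈ 10.05, ∠ = arctan(10/1) ≈ 84.29°
pole (s+10): 10 + j10 → |·| = √(10²+10²) = √200 ≈ 14.142, ∠ = arctan(10/10) ≈ 45.00°
pole (s+20): 20 + j10 → |·| = √(20²+10²) = √500 ≈ 22.361, ∠ = arctan(10/20) ≈ 26.57°
pole (s+1000): 1000 + j10 → |·| = √(1000²+10²) = √1000100 ≈ 1000, ∠ = arctan(10/1000) ≈ 0.57°
|L| = 20 · 10.05 / 3.1623e+05 ≈ 0.00063561
Gain = 20 log₁₀(0.00063561) ≈ -63.94 dB
∠L = 84.29° − 72.14° = 12.15°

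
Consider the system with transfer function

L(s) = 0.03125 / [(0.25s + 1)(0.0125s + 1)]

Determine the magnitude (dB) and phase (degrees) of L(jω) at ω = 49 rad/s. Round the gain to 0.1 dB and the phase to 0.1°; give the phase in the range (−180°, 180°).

At ω = 49 rad/s:
pole (1 + j49·0.25) = 1 + j12.25 → |·| ≈ 12.291, ∠ ≈ 85.33°
pole (1 + j49·0.0125) = 1 + j0.6125 → |·| ≈ 1.1727, ∠ ≈ 31.49°
|L| = 0.03125 · 1 / (12.291 · 1.1727) ≈ 0.0021681
Gain = 20 log₁₀(0.0021681) ≈ -53.28 dB
∠L = (0°) − (85.33° + 31.49°) = -116.82°

-53.3 dB, -116.8°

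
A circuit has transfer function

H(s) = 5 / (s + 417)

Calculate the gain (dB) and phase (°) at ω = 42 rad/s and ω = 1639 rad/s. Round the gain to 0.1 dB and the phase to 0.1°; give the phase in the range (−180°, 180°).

ω = 42: -38.5 dB, -5.8°; ω = 1639: -50.6 dB, -75.7°

Substitute s = j42:
Numerator: 5 = 5 + j0
Denominator: (j42) + 417 = 417 + j42
|N| = √(5² + 0²) ≈ 5, ∠N ≈ 0.00°
|D| = √(417² + 42²) ≈ 419.11, ∠D ≈ 5.75°
|H| = 5 / 419.11 ≈ 0.01193
Gain = 20 log₁₀(0.01193) ≈ -38.47 dB
∠H = 0.00° − 5.75° = -5.75°

Substitute s = j1639:
Numerator: 5 = 5 + j0
Denominator: (j1639) + 417 = 417 + j1639
|N| = √(5² + 0²) ≈ 5, ∠N ≈ 0.00°
|D| = √(417² + 1639²) ≈ 1691.2, ∠D ≈ 75.73°
|H| = 5 / 1691.2 ≈ 0.0029565
Gain = 20 log₁₀(0.0029565) ≈ -50.58 dB
∠H = 0.00° − 75.73° = -75.73°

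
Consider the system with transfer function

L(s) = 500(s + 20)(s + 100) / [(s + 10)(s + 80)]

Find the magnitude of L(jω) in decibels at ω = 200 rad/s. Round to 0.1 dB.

At s = jω = j200:
zero (s+20): 20 + j200 → |·| = √(20²+200²) = √40400 ≈ 201, ∠ = arctan(200/20) ≈ 84.29°
zero (s+100): 100 + j200 → |·| = √(100²+200²) = √50000 ≈ 223.61, ∠ = arctan(200/100) ≈ 63.43°
pole (s+10): 10 + j200 → |·| = √(10²+200²) = √40100 ≈ 200.25, ∠ = arctan(200/10) ≈ 87.14°
pole (s+80): 80 + j200 → |·| = √(80²+200²) = √46400 ≈ 215.41, ∠ = arctan(200/80) ≈ 68.20°
|L| = 500 · 44946 / 43136 ≈ 520.98
Gain = 20 log₁₀(520.98) ≈ 54.34 dB

54.3 dB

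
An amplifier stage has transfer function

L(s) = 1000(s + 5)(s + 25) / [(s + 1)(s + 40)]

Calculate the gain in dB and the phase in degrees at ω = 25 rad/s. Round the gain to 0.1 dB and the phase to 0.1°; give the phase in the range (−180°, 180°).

At s = jω = j25:
zero (s+5): 5 + j25 → |·| = √(5²+25²) = √650 ≈ 25.495, ∠ = arctan(25/5) ≈ 78.69°
zero (s+25): 25 + j25 → |·| = √(25²+25²) = √1250 ≈ 35.355, ∠ = arctan(25/25) ≈ 45.00°
pole (s+1): 1 + j25 → |·| = √(1²+25²) = √626 ≈ 25.02, ∠ = arctan(25/1) ≈ 87.71°
pole (s+40): 40 + j25 → |·| = √(40²+25²) = √2225 ≈ 47.17, ∠ = arctan(25/40) ≈ 32.01°
|L| = 1000 · 901.38 / 1180.2 ≈ 763.75
Gain = 20 log₁₀(763.75) ≈ 57.66 dB
∠L = 123.69° − 119.72° = 3.97°

57.7 dB, 4.0°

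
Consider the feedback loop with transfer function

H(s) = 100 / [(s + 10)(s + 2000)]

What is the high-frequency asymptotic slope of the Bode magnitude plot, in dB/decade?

Each pole contributes −20 dB/decade at high frequency; each zero contributes +20 dB/decade.
Net: 0 zero(s) − 2 pole(s) → -40 dB/decade.

-40 dB/decade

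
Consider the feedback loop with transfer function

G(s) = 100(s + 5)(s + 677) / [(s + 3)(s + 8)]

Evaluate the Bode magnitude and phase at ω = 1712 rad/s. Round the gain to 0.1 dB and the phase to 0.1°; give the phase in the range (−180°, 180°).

At s = jω = j1712:
zero (s+5): 5 + j1712 → |·| = √(5²+1712²) = √2930969 ≈ 1712, ∠ = arctan(1712/5) ≈ 89.83°
zero (s+677): 677 + j1712 → |·| = √(677²+1712²) = √3389273 ≈ 1841, ∠ = arctan(1712/677) ≈ 68.42°
pole (s+3): 3 + j1712 → |·| = √(3²+1712²) = √2930953 ≈ 1712, ∠ = arctan(1712/3) ≈ 89.90°
pole (s+8): 8 + j1712 → |·| = √(8²+1712²) = √2931008 ≈ 1712, ∠ = arctan(1712/8) ≈ 89.73°
|G| = 100 · 3.1518e+06 / 2.9309e+06 ≈ 107.54
Gain = 20 log₁₀(107.54) ≈ 40.63 dB
∠G = 158.25° − 179.63° = -21.38°

40.6 dB, -21.4°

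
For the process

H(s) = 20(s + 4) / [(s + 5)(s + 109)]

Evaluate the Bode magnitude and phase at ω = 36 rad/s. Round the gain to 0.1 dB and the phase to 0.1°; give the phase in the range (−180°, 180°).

At s = jω = j36:
zero (s+4): 4 + j36 → |·| = √(4²+36²) = √1312 ≈ 36.222, ∠ = arctan(36/4) ≈ 83.66°
pole (s+5): 5 + j36 → |·| = √(5²+36²) = √1321 ≈ 36.346, ∠ = arctan(36/5) ≈ 82.09°
pole (s+109): 109 + j36 → |·| = √(109²+36²) = √13177 ≈ 114.79, ∠ = arctan(36/109) ≈ 18.28°
|H| = 20 · 36.222 / 4172.2 ≈ 0.17364
Gain = 20 log₁₀(0.17364) ≈ -15.21 dB
∠H = 83.66° − 100.37° = -16.71°

-15.2 dB, -16.7°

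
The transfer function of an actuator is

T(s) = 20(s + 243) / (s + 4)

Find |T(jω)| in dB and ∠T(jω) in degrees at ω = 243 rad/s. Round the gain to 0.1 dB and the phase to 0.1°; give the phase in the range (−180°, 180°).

At s = jω = j243:
zero (s+243): 243 + j243 → |·| = √(243²+243²) = √118098 ≈ 343.65, ∠ = arctan(243/243) ≈ 45.00°
pole (s+4): 4 + j243 → |·| = √(4²+243²) = √59065 ≈ 243.03, ∠ = arctan(243/4) ≈ 89.06°
|T| = 20 · 343.65 / 243.03 ≈ 28.28
Gain = 20 log₁₀(28.28) ≈ 29.03 dB
∠T = 45.00° − 89.06° = -44.06°

29.0 dB, -44.1°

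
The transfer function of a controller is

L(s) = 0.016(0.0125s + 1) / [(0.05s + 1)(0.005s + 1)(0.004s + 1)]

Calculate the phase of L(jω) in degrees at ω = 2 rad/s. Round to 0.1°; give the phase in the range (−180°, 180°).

At ω = 2 rad/s:
zero (1 + j2·0.0125) = 1 + j0.025 → |·| ≈ 1.0003, ∠ ≈ 1.43°
pole (1 + j2·0.05) = 1 + j0.1 → |·| ≈ 1.005, ∠ ≈ 5.71°
pole (1 + j2·0.005) = 1 + j0.01 → |·| ≈ 1, ∠ ≈ 0.57°
pole (1 + j2·0.004) = 1 + j0.008 → |·| ≈ 1, ∠ ≈ 0.46°
∠L = (1.43°) − (5.71° + 0.57° + 0.46°) = -5.31°

-5.3°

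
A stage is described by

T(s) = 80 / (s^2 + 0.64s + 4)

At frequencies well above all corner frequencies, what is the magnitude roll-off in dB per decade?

Each pole contributes −20 dB/decade at high frequency; each zero contributes +20 dB/decade.
Net: 0 zero(s) − 2 pole(s) → -40 dB/decade.

-40 dB/decade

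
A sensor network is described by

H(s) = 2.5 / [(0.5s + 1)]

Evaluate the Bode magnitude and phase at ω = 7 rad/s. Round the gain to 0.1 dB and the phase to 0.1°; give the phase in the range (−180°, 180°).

-3.3 dB, -74.1°

At ω = 7 rad/s:
pole (1 + j7·0.5) = 1 + j3.5 → |·| ≈ 3.6401, ∠ ≈ 74.05°
|H| = 2.5 · 1 / (3.6401) ≈ 0.68679
Gain = 20 log₁₀(0.68679) ≈ -3.26 dB
∠H = (0°) − (74.05°) = -74.05°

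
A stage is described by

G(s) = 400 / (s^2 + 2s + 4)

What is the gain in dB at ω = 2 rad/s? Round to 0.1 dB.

40.0 dB

At s = jω = j2:
quadratic: (j2)² + 2·j2 + 4 = 0 + j4 → |·| ≈ 4, ∠ ≈ 90.00°
|G| = 400 / 4 ≈ 100
Gain = 20 log₁₀(100) ≈ 40.00 dB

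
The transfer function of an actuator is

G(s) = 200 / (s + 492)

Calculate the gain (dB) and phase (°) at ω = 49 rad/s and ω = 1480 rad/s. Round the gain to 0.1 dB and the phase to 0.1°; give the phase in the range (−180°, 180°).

ω = 49: -7.9 dB, -5.7°; ω = 1480: -17.8 dB, -71.6°

At s = jω = j49:
pole (s+492): 492 + j49 → |·| = √(492²+49²) = √244465 ≈ 494.43, ∠ = arctan(49/492) ≈ 5.69°
|G| = 200 / 494.43 ≈ 0.40451
Gain = 20 log₁₀(0.40451) ≈ -7.86 dB
∠G = 0.00° − 5.69° = -5.69°

At s = jω = j1480:
pole (s+492): 492 + j1480 → |·| = √(492²+1480²) = √2432464 ≈ 1559.6, ∠ = arctan(1480/492) ≈ 71.61°
|G| = 200 / 1559.6 ≈ 0.12824
Gain = 20 log₁₀(0.12824) ≈ -17.84 dB
∠G = 0.00° − 71.61° = -71.61°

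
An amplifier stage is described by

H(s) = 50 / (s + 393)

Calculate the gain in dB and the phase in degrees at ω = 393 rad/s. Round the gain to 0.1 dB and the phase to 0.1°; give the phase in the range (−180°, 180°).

Substitute s = j393:
Numerator: 50 = 50 + j0
Denominator: (j393) + 393 = 393 + j393
|N| = √(50² + 0²) ≈ 50, ∠N ≈ 0.00°
|D| = √(393² + 393²) ≈ 555.79, ∠D ≈ 45.00°
|H| = 50 / 555.79 ≈ 0.089962
Gain = 20 log₁₀(0.089962) ≈ -20.92 dB
∠H = 0.00° − 45.00° = -45.00°

-20.9 dB, -45.0°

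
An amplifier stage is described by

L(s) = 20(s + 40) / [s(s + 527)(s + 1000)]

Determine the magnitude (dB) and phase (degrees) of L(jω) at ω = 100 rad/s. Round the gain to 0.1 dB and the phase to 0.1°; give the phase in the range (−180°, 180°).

At s = jω = j100:
zero (s+40): 40 + j100 → |·| = √(40²+100²) = √11600 ≈ 107.7, ∠ = arctan(100/40) ≈ 68.20°
pole (s+527): 527 + j100 → |·| = √(527²+100²) = √287729 ≈ 536.4, ∠ = arctan(100/527) ≈ 10.74°
pole (s+1000): 1000 + j100 → |·| = √(1000²+100²) = √1010000 ≈ 1005, ∠ = arctan(100/1000) ≈ 5.71°
pole at origin: |s| = 100, ∠ = 90.00° (in denominator)
|L| = 20 · 107.7 / 5.3908e+07 ≈ 3.9957e-05
Gain = 20 log₁₀(3.9957e-05) ≈ -87.97 dB
∠L = 68.20° − 106.45° = -38.25°

-88.0 dB, -38.3°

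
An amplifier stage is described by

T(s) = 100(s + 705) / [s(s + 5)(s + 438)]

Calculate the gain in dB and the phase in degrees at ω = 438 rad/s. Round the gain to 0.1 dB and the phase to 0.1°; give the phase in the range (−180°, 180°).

At s = jω = j438:
zero (s+705): 705 + j438 → |·| = √(705²+438²) = √688869 ≈ 829.98, ∠ = arctan(438/705) ≈ 31.85°
pole (s+5): 5 + j438 → |·| = √(5²+438²) = √191869 ≈ 438.03, ∠ = arctan(438/5) ≈ 89.35°
pole (s+438): 438 + j438 → |·| = √(438²+438²) = √383688 ≈ 619.43, ∠ = arctan(438/438) ≈ 45.00°
pole at origin: |s| = 438, ∠ = 90.00° (in denominator)
|T| = 100 · 829.98 / 1.1884e+08 ≈ 0.0006984
Gain = 20 log₁₀(0.0006984) ≈ -63.12 dB
∠T = 31.85° − 224.35° = -192.50° ≡ 167.50° (principal value)

-63.1 dB, 167.5°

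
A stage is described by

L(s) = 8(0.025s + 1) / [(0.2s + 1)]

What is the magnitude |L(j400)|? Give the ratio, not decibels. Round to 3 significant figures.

1.00

At ω = 400 rad/s:
zero (1 + j400·0.025) = 1 + j10 → |·| ≈ 10.05, ∠ ≈ 84.29°
pole (1 + j400·0.2) = 1 + j80 → |·| ≈ 80.006, ∠ ≈ 89.28°
|L| = 8 · 10.05 / (80.006) ≈ 1.0049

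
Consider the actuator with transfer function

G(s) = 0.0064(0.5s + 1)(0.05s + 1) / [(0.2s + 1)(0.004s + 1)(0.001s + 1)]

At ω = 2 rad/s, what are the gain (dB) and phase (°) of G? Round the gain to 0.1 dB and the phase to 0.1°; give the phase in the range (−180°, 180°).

At ω = 2 rad/s:
zero (1 + j2·0.5) = 1 + j1 → |·| ≈ 1.4142, ∠ ≈ 45.00°
zero (1 + j2·0.05) = 1 + j0.1 → |·| ≈ 1.005, ∠ ≈ 5.71°
pole (1 + j2·0.2) = 1 + j0.4 → |·| ≈ 1.077, ∠ ≈ 21.80°
pole (1 + j2·0.004) = 1 + j0.008 → |·| ≈ 1, ∠ ≈ 0.46°
pole (1 + j2·0.001) = 1 + j0.002 → |·| ≈ 1, ∠ ≈ 0.11°
|G| = 0.0064 · 1.4142 · 1.005 / (1.077 · 1 · 1) ≈ 0.0084458
Gain = 20 log₁₀(0.0084458) ≈ -41.47 dB
∠G = (45.00° + 5.71°) − (21.80° + 0.46° + 0.11°) = 28.34°

-41.5 dB, 28.3°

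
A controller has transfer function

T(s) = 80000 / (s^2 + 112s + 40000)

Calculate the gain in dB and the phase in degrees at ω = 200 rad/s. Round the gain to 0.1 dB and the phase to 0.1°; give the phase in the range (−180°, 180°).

At s = jω = j200:
quadratic: (j200)² + 112·j200 + 40000 = 0 + j22400 → |·| ≈ 22400, ∠ ≈ 90.00°
|T| = 80000 / 22400 ≈ 3.5714
Gain = 20 log₁₀(3.5714) ≈ 11.06 dB
∠T = 0.00° − 90.00° = -90.00°

11.1 dB, -90.0°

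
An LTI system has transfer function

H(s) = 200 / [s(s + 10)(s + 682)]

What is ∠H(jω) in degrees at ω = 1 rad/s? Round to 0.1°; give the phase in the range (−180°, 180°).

-95.8°

At s = jω = j1:
pole (s+10): 10 + j1 → |·| = √(10²+1²) = √101 ≈ 10.05, ∠ = arctan(1/10) ≈ 5.71°
pole (s+682): 682 + j1 → |·| = √(682²+1²) = √465125 ≈ 682, ∠ = arctan(1/682) ≈ 0.08°
pole at origin: |s| = 1, ∠ = 90.00° (in denominator)
∠H = 0.00° − 95.79° = -95.79°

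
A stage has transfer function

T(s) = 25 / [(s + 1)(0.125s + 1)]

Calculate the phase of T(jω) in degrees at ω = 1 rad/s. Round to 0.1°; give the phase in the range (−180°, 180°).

-52.1°

At ω = 1 rad/s:
pole (1 + j1·1) = 1 + j1 → |·| ≈ 1.4142, ∠ ≈ 45.00°
pole (1 + j1·0.125) = 1 + j0.125 → |·| ≈ 1.0078, ∠ ≈ 7.13°
∠T = (0°) − (45.00° + 7.13°) = -52.13°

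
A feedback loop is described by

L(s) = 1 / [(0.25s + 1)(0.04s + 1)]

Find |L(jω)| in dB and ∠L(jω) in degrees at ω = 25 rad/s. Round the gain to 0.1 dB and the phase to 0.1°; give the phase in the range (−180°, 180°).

-19.0 dB, -125.9°

At ω = 25 rad/s:
pole (1 + j25·0.25) = 1 + j6.25 → |·| ≈ 6.3295, ∠ ≈ 80.91°
pole (1 + j25·0.04) = 1 + j1 → |·| ≈ 1.4142, ∠ ≈ 45.00°
|L| = 1 · 1 / (6.3295 · 1.4142) ≈ 0.11172
Gain = 20 log₁₀(0.11172) ≈ -19.04 dB
∠L = (0°) − (80.91° + 45.00°) = -125.91°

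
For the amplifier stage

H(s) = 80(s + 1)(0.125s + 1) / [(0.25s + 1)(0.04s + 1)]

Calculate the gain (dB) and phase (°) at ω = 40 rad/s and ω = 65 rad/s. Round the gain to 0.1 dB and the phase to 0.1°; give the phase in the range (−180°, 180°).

ω = 40: 58.7 dB, 25.0°; ω = 65: 59.5 dB, 16.7°

At ω = 40 rad/s:
zero (1 + j40·1) = 1 + j40 → |·| ≈ 40.012, ∠ ≈ 88.57°
zero (1 + j40·0.125) = 1 + j5 → |·| ≈ 5.099, ∠ ≈ 78.69°
pole (1 + j40·0.25) = 1 + j10 → |·| ≈ 10.05, ∠ ≈ 84.29°
pole (1 + j40·0.04) = 1 + j1.6 → |·| ≈ 1.8868, ∠ ≈ 57.99°
|H| = 80 · 40.012 · 5.099 / (10.05 · 1.8868) ≈ 860.74
Gain = 20 log₁₀(860.74) ≈ 58.70 dB
∠H = (88.57° + 78.69°) − (84.29° + 57.99°) = 24.98°

At ω = 65 rad/s:
zero (1 + j65·1) = 1 + j65 → |·| ≈ 65.008, ∠ ≈ 89.12°
zero (1 + j65·0.125) = 1 + j8.125 → |·| ≈ 8.1863, ∠ ≈ 82.98°
pole (1 + j65·0.25) = 1 + j16.25 → |·| ≈ 16.281, ∠ ≈ 86.48°
pole (1 + j65·0.04) = 1 + j2.6 → |·| ≈ 2.7857, ∠ ≈ 68.96°
|H| = 80 · 65.008 · 8.1863 / (16.281 · 2.7857) ≈ 938.7
Gain = 20 log₁₀(938.7) ≈ 59.45 dB
∠H = (89.12° + 82.98°) − (86.48° + 68.96°) = 16.66°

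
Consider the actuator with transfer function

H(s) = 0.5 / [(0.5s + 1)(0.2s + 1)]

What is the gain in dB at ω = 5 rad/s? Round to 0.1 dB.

-17.6 dB

At ω = 5 rad/s:
pole (1 + j5·0.5) = 1 + j2.5 → |·| ≈ 2.6926, ∠ ≈ 68.20°
pole (1 + j5·0.2) = 1 + j1 → |·| ≈ 1.4142, ∠ ≈ 45.00°
|H| = 0.5 · 1 / (2.6926 · 1.4142) ≈ 0.13131
Gain = 20 log₁₀(0.13131) ≈ -17.63 dB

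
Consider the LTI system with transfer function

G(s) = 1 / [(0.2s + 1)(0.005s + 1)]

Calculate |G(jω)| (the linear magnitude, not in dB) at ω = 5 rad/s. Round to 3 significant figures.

0.707

At ω = 5 rad/s:
pole (1 + j5·0.2) = 1 + j1 → |·| ≈ 1.4142, ∠ ≈ 45.00°
pole (1 + j5·0.005) = 1 + j0.025 → |·| ≈ 1.0003, ∠ ≈ 1.43°
|G| = 1 · 1 / (1.4142 · 1.0003) ≈ 0.7069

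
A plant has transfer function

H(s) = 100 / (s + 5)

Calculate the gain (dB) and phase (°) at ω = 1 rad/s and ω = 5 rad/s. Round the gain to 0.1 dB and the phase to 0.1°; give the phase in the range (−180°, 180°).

Substitute s = j1:
Numerator: 100 = 100 + j0
Denominator: (j1) + 5 = 5 + j1
|N| = √(100² + 0²) ≈ 100, ∠N ≈ 0.00°
|D| = √(5² + 1²) ≈ 5.099, ∠D ≈ 11.31°
|H| = 100 / 5.099 ≈ 19.612
Gain = 20 log₁₀(19.612) ≈ 25.85 dB
∠H = 0.00° − 11.31° = -11.31°

Substitute s = j5:
Numerator: 100 = 100 + j0
Denominator: (j5) + 5 = 5 + j5
|N| = √(100² + 0²) ≈ 100, ∠N ≈ 0.00°
|D| = √(5² + 5²) ≈ 7.0711, ∠D ≈ 45.00°
|H| = 100 / 7.0711 ≈ 14.142
Gain = 20 log₁₀(14.142) ≈ 23.01 dB
∠H = 0.00° − 45.00° = -45.00°

ω = 1: 25.9 dB, -11.3°; ω = 5: 23.0 dB, -45.0°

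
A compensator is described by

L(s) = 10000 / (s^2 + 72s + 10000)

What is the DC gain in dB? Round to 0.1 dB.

L(0) = 10000 / 10000 = 1
20 log₁₀(1) ≈ 0.00 dB

0.0 dB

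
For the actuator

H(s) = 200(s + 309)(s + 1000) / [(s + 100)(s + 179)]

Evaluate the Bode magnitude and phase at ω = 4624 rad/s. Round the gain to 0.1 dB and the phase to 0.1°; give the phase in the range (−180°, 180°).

At s = jω = j4624:
zero (s+309): 309 + j4624 → |·| = √(309²+4624²) = √21476857 ≈ 4634.3, ∠ = arctan(4624/309) ≈ 86.18°
zero (s+1000): 1000 + j4624 → |·| = √(1000²+4624²) = √22381376 ≈ 4730.9, ∠ = arctan(4624/1000) ≈ 77.80°
pole (s+100): 100 + j4624 → |·| = √(100²+4624²) = √21391376 ≈ 4625.1, ∠ = arctan(4624/100) ≈ 88.76°
pole (s+179): 179 + j4624 → |·| = √(179²+4624²) = √21413417 ≈ 4627.5, ∠ = arctan(4624/179) ≈ 87.78°
|H| = 200 · 2.1924e+07 / 2.1403e+07 ≈ 204.87
Gain = 20 log₁₀(204.87) ≈ 46.23 dB
∠H = 163.98° − 176.54° = -12.56°

46.2 dB, -12.6°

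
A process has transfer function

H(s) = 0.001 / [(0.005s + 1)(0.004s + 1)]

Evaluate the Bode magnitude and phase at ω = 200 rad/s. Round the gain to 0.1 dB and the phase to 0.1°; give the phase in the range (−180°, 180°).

At ω = 200 rad/s:
pole (1 + j200·0.005) = 1 + j1 → |·| ≈ 1.4142, ∠ ≈ 45.00°
pole (1 + j200·0.004) = 1 + j0.8 → |·| ≈ 1.2806, ∠ ≈ 38.66°
|H| = 0.001 · 1 / (1.4142 · 1.2806) ≈ 0.00055217
Gain = 20 log₁₀(0.00055217) ≈ -65.16 dB
∠H = (0°) − (45.00° + 38.66°) = -83.66°

-65.2 dB, -83.7°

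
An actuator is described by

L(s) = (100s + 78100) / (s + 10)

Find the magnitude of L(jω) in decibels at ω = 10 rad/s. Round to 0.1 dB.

Substitute s = j10:
Numerator: 100(j10) + 78100 = 78100 + j1000
Denominator: (j10) + 10 = 10 + j10
|N| = √(78100² + 1000²) ≈ 78106, ∠N ≈ 0.73°
|D| = √(10² + 10²) ≈ 14.142, ∠D ≈ 45.00°
|L| = 78106 / 14.142 ≈ 5523
Gain = 20 log₁₀(5523) ≈ 74.84 dB

74.8 dB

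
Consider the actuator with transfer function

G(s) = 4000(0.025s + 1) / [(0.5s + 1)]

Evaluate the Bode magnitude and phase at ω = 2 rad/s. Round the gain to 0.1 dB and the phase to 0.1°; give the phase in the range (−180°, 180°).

69.0 dB, -42.1°

At ω = 2 rad/s:
zero (1 + j2·0.025) = 1 + j0.05 → |·| ≈ 1.0012, ∠ ≈ 2.86°
pole (1 + j2·0.5) = 1 + j1 → |·| ≈ 1.4142, ∠ ≈ 45.00°
|G| = 4000 · 1.0012 / (1.4142) ≈ 2831.8
Gain = 20 log₁₀(2831.8) ≈ 69.04 dB
∠G = (2.86°) − (45.00°) = -42.14°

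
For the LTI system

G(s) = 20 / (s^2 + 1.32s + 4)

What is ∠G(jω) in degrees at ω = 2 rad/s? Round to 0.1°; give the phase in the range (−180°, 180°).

At s = jω = j2:
quadratic: (j2)² + 1.32·j2 + 4 = 0 + j2.64 → |·| ≈ 2.64, ∠ ≈ 90.00°
∠G = 0.00° − 90.00° = -90.00°

-90.0°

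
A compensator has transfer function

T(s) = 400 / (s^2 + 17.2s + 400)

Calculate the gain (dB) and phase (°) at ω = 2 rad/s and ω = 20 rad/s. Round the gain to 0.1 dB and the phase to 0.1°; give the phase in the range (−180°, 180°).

At s = jω = j2:
quadratic: (j2)² + 17.2·j2 + 400 = 396 + j34.4 → |·| ≈ 397.49, ∠ ≈ 4.96°
|T| = 400 / 397.49 ≈ 1.0063
Gain = 20 log₁₀(1.0063) ≈ 0.05 dB
∠T = 0.00° − 4.96° = -4.96°

At s = jω = j20:
quadratic: (j20)² + 17.2·j20 + 400 = 0 + j344 → |·| ≈ 344, ∠ ≈ 90.00°
|T| = 400 / 344 ≈ 1.1628
Gain = 20 log₁₀(1.1628) ≈ 1.31 dB
∠T = 0.00° − 90.00° = -90.00°

ω = 2: 0.1 dB, -5.0°; ω = 20: 1.3 dB, -90.0°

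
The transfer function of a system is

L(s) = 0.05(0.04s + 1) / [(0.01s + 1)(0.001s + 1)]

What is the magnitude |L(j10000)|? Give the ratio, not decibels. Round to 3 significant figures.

At ω = 10000 rad/s:
zero (1 + j10000·0.04) = 1 + j400 → |·| ≈ 400, ∠ ≈ 89.86°
pole (1 + j10000·0.01) = 1 + j100 → |·| ≈ 100, ∠ ≈ 89.43°
pole (1 + j10000·0.001) = 1 + j10 → |·| ≈ 10.05, ∠ ≈ 84.29°
|L| = 0.05 · 400 / (100 · 10.05) ≈ 0.0199

0.0199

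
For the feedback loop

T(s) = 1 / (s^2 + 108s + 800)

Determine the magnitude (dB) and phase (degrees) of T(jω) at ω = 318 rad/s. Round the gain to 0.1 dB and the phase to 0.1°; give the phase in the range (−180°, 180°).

-100.5 dB, -161.1°

Substitute s = j318:
Numerator: 1 = 1 + j0
Denominator: (j318)^2 + 108(j318) + 800 = -100324 + j34344
|N| = √(1² + 0²) ≈ 1, ∠N ≈ 0.00°
|D| = √(100324² + 34344²) ≈ 1.0604e+05, ∠D ≈ 161.10°
|T| = 1 / 1.0604e+05 ≈ 9.4304e-06
Gain = 20 log₁₀(9.4304e-06) ≈ -100.51 dB
∠T = 0.00° − 161.10° = -161.10°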